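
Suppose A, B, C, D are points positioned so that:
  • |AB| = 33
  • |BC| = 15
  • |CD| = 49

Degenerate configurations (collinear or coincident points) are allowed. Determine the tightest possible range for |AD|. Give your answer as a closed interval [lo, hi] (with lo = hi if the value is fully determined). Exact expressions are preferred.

|AD| ∈ [1, 97]  (≈ [1.0000, 97.0000])

|AB| ∈ {33}
|BC| ∈ {15}
|CD| ∈ {49}
|AC| ∈ [18, 48]
|BD| ∈ [34, 64]
|AD| ∈ [1, 97]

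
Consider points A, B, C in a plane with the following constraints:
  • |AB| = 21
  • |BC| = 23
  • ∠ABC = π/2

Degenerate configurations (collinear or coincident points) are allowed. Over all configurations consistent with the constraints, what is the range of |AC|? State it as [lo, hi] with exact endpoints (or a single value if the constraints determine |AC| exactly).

|AC| = √(970)  (≈ 31.1448)

|AB| ∈ {21}
|BC| ∈ {23}
|AC| ∈ {√(970)}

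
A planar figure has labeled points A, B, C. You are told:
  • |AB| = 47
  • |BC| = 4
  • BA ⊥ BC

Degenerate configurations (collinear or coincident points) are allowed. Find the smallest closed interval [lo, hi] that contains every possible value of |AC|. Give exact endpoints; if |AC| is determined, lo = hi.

|AB| ∈ {47}
|BC| ∈ {4}
|AC| ∈ {5·√(89)}

|AC| = 5·√(89)  (≈ 47.1699)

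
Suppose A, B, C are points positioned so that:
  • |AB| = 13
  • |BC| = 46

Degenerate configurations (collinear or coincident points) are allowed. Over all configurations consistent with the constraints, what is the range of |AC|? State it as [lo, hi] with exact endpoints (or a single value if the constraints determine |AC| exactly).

|AC| ∈ [33, 59]  (≈ [33.0000, 59.0000])

|AB| ∈ {13}
|BC| ∈ {46}
|AC| ∈ [33, 59]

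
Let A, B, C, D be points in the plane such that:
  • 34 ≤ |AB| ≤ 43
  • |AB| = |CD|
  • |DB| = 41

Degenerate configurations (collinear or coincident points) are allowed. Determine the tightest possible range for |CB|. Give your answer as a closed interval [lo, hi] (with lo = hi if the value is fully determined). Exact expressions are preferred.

|CB| ∈ [0, 84]  (≈ [0.0000, 84.0000])

|AB| ∈ [34, 43]
|BD| ∈ {41}
|CD| ∈ [34, 43]
|AD| ∈ [0, 84]
|BC| ∈ [0, 84]
|AC| ∈ [0, 127]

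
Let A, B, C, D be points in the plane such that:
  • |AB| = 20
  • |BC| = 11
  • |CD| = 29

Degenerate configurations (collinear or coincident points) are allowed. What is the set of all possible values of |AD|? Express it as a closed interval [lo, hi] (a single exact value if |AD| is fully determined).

|AD| ∈ [0, 60]  (≈ [0.0000, 60.0000])

|AB| ∈ {20}
|BC| ∈ {11}
|CD| ∈ {29}
|AC| ∈ [9, 31]
|BD| ∈ [18, 40]
|AD| ∈ [0, 60]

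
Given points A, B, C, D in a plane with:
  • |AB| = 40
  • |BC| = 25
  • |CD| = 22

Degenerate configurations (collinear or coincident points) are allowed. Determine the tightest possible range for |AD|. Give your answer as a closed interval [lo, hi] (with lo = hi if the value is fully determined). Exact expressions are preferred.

|AB| ∈ {40}
|BC| ∈ {25}
|CD| ∈ {22}
|AC| ∈ [15, 65]
|BD| ∈ [3, 47]
|AD| ∈ [0, 87]

|AD| ∈ [0, 87]  (≈ [0.0000, 87.0000])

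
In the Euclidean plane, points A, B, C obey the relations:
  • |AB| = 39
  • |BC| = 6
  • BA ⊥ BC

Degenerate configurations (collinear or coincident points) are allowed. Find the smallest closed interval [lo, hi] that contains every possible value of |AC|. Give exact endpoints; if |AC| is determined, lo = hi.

|AC| = 3·√(173)  (≈ 39.4588)

|AB| ∈ {39}
|BC| ∈ {6}
|AC| ∈ {3·√(173)}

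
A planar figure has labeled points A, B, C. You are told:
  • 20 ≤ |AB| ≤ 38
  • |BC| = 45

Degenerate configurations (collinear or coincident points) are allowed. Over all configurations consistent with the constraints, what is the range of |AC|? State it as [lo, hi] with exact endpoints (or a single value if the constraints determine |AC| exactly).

|AC| ∈ [7, 83]  (≈ [7.0000, 83.0000])

|AB| ∈ [20, 38]
|BC| ∈ {45}
|AC| ∈ [7, 83]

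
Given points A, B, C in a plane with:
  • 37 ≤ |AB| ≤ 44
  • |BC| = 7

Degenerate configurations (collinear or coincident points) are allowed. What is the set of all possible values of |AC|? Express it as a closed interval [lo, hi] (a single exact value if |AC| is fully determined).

|AB| ∈ [37, 44]
|BC| ∈ {7}
|AC| ∈ [30, 51]

|AC| ∈ [30, 51]  (≈ [30.0000, 51.0000])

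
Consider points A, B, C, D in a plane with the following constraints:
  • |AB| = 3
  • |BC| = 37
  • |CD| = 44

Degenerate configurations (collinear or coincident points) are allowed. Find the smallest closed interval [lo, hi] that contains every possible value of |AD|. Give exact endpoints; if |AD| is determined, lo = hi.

|AB| ∈ {3}
|BC| ∈ {37}
|CD| ∈ {44}
|AC| ∈ [34, 40]
|BD| ∈ [7, 81]
|AD| ∈ [4, 84]

|AD| ∈ [4, 84]  (≈ [4.0000, 84.0000])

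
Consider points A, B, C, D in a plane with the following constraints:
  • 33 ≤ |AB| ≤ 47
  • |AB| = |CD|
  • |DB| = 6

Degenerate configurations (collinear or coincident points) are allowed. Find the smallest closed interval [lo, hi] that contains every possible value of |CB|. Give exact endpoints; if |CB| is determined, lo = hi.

|AB| ∈ [33, 47]
|BD| ∈ {6}
|CD| ∈ [33, 47]
|AD| ∈ [27, 53]
|BC| ∈ [27, 53]
|AC| ∈ [0, 100]

|CB| ∈ [27, 53]  (≈ [27.0000, 53.0000])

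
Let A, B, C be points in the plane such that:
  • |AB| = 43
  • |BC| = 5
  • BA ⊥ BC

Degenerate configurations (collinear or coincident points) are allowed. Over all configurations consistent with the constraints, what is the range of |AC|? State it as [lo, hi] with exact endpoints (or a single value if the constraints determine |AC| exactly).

|AC| = √(1874)  (≈ 43.2897)

|AB| ∈ {43}
|BC| ∈ {5}
|AC| ∈ {√(1874)}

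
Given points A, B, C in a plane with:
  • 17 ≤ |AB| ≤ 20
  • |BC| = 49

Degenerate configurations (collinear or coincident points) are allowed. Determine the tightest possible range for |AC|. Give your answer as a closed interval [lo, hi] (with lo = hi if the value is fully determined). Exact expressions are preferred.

|AC| ∈ [29, 69]  (≈ [29.0000, 69.0000])

|AB| ∈ [17, 20]
|BC| ∈ {49}
|AC| ∈ [29, 69]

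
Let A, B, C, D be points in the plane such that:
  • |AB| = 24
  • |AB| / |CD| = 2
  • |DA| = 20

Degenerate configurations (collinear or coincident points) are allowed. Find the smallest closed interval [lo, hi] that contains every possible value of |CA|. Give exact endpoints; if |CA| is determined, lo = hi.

|AB| ∈ {24}
|AD| ∈ {20}
|CD| ∈ {12}
|BD| ∈ [4, 44]
|AC| ∈ [8, 32]
|BC| ∈ [0, 56]

|CA| ∈ [8, 32]  (≈ [8.0000, 32.0000])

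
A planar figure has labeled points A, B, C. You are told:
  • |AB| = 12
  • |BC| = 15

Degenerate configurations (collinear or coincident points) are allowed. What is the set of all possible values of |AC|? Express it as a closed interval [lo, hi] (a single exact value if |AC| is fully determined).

|AB| ∈ {12}
|BC| ∈ {15}
|AC| ∈ [3, 27]

|AC| ∈ [3, 27]  (≈ [3.0000, 27.0000])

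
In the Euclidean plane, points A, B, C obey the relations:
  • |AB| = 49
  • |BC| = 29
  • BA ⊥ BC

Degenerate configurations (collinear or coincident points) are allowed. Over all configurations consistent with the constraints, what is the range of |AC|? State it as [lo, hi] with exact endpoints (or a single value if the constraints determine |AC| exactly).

|AC| = √(3242)  (≈ 56.9386)

|AB| ∈ {49}
|BC| ∈ {29}
|AC| ∈ {√(3242)}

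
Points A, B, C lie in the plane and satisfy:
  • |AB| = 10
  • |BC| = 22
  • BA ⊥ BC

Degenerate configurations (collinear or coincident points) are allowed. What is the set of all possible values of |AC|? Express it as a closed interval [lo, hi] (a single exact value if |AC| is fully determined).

|AB| ∈ {10}
|BC| ∈ {22}
|AC| ∈ {2·√(146)}

|AC| = 2·√(146)  (≈ 24.1661)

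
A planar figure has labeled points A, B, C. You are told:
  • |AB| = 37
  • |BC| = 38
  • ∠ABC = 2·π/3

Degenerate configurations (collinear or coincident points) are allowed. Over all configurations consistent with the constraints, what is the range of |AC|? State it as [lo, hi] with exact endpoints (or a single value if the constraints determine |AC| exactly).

|AB| ∈ {37}
|BC| ∈ {38}
|AC| ∈ {√(4219)}

|AC| = √(4219)  (≈ 64.9538)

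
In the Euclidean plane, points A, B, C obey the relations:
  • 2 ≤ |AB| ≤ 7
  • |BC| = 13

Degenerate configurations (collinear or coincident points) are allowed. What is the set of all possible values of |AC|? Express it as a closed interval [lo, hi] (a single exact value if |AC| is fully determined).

|AC| ∈ [6, 20]  (≈ [6.0000, 20.0000])

|AB| ∈ [2, 7]
|BC| ∈ {13}
|AC| ∈ [6, 20]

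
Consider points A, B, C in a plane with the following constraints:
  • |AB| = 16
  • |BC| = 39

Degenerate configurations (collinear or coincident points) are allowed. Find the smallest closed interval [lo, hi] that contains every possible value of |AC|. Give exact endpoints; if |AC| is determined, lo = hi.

|AC| ∈ [23, 55]  (≈ [23.0000, 55.0000])

|AB| ∈ {16}
|BC| ∈ {39}
|AC| ∈ [23, 55]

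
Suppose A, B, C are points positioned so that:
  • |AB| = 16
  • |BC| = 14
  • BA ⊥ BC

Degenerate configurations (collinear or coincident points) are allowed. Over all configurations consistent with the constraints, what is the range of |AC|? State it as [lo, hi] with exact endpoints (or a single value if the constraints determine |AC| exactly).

|AC| = 2·√(113)  (≈ 21.2603)

|AB| ∈ {16}
|BC| ∈ {14}
|AC| ∈ {2·√(113)}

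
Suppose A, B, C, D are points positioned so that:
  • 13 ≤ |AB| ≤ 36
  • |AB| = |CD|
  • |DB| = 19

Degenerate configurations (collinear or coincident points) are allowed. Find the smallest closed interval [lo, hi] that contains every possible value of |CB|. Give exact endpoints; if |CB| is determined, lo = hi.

|AB| ∈ [13, 36]
|BD| ∈ {19}
|CD| ∈ [13, 36]
|AD| ∈ [0, 55]
|BC| ∈ [0, 55]
|AC| ∈ [0, 91]

|CB| ∈ [0, 55]  (≈ [0.0000, 55.0000])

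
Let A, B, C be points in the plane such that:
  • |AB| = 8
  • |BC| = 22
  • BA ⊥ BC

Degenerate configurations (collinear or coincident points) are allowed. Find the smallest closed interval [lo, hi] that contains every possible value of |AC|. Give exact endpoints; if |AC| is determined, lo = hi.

|AB| ∈ {8}
|BC| ∈ {22}
|AC| ∈ {2·√(137)}

|AC| = 2·√(137)  (≈ 23.4094)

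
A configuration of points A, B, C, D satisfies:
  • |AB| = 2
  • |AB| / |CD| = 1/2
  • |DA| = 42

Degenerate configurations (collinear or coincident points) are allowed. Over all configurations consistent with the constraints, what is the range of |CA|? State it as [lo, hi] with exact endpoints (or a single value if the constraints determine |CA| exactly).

|CA| ∈ [38, 46]  (≈ [38.0000, 46.0000])

|AB| ∈ {2}
|AD| ∈ {42}
|CD| ∈ {4}
|BD| ∈ [40, 44]
|AC| ∈ [38, 46]
|BC| ∈ [36, 48]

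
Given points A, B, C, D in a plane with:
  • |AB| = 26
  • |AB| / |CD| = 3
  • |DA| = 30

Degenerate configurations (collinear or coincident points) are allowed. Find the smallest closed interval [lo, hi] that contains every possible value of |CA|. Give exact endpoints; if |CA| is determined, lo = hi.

|CA| ∈ [64/3, 116/3]  (≈ [21.3333, 38.6667])

|AB| ∈ {26}
|AD| ∈ {30}
|CD| ∈ {26/3}
|BD| ∈ [4, 56]
|AC| ∈ [64/3, 116/3]
|BC| ∈ [0, 194/3]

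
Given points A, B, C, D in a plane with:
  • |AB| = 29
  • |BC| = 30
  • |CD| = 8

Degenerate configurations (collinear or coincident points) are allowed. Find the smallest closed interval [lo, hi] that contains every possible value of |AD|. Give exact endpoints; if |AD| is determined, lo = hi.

|AB| ∈ {29}
|BC| ∈ {30}
|CD| ∈ {8}
|AC| ∈ [1, 59]
|BD| ∈ [22, 38]
|AD| ∈ [0, 67]

|AD| ∈ [0, 67]  (≈ [0.0000, 67.0000])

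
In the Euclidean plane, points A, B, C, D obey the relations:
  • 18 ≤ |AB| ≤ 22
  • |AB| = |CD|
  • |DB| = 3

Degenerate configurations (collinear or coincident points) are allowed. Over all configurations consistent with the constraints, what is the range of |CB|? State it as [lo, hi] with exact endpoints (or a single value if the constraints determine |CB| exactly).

|CB| ∈ [15, 25]  (≈ [15.0000, 25.0000])

|AB| ∈ [18, 22]
|BD| ∈ {3}
|CD| ∈ [18, 22]
|AD| ∈ [15, 25]
|BC| ∈ [15, 25]
|AC| ∈ [0, 47]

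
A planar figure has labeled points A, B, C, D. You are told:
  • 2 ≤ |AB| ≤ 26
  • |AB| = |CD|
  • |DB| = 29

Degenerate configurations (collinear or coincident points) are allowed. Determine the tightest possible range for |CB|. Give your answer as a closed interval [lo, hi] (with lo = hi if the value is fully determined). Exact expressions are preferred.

|AB| ∈ [2, 26]
|BD| ∈ {29}
|CD| ∈ [2, 26]
|AD| ∈ [3, 55]
|BC| ∈ [3, 55]
|AC| ∈ [0, 81]

|CB| ∈ [3, 55]  (≈ [3.0000, 55.0000])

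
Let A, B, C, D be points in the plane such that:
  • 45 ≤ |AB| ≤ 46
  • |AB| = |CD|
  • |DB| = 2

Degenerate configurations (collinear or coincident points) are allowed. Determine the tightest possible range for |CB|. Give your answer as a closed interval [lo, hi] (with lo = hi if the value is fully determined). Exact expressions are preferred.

|CB| ∈ [43, 48]  (≈ [43.0000, 48.0000])

|AB| ∈ [45, 46]
|BD| ∈ {2}
|CD| ∈ [45, 46]
|AD| ∈ [43, 48]
|BC| ∈ [43, 48]
|AC| ∈ [0, 94]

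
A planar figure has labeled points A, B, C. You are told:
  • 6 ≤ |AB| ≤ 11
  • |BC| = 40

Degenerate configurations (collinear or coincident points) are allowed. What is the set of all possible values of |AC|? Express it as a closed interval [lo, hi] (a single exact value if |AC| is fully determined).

|AC| ∈ [29, 51]  (≈ [29.0000, 51.0000])

|AB| ∈ [6, 11]
|BC| ∈ {40}
|AC| ∈ [29, 51]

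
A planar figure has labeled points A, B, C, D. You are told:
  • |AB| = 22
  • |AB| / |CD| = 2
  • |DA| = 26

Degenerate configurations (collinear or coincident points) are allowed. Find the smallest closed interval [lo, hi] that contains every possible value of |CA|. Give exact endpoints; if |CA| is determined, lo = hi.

|AB| ∈ {22}
|AD| ∈ {26}
|CD| ∈ {11}
|BD| ∈ [4, 48]
|AC| ∈ [15, 37]
|BC| ∈ [0, 59]

|CA| ∈ [15, 37]  (≈ [15.0000, 37.0000])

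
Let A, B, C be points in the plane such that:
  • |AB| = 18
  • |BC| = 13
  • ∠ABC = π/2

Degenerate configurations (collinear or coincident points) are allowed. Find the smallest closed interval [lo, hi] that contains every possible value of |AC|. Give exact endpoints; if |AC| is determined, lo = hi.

|AC| = √(493)  (≈ 22.2036)

|AB| ∈ {18}
|BC| ∈ {13}
|AC| ∈ {√(493)}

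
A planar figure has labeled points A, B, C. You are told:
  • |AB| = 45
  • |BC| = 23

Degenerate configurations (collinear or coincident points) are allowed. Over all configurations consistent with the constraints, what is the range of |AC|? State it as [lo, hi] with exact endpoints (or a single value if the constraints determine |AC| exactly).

|AB| ∈ {45}
|BC| ∈ {23}
|AC| ∈ [22, 68]

|AC| ∈ [22, 68]  (≈ [22.0000, 68.0000])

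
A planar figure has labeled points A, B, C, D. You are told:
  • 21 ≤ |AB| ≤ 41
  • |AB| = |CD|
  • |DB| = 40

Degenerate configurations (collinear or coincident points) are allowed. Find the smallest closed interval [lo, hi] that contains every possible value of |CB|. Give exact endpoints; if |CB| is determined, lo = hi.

|CB| ∈ [0, 81]  (≈ [0.0000, 81.0000])

|AB| ∈ [21, 41]
|BD| ∈ {40}
|CD| ∈ [21, 41]
|AD| ∈ [0, 81]
|BC| ∈ [0, 81]
|AC| ∈ [0, 122]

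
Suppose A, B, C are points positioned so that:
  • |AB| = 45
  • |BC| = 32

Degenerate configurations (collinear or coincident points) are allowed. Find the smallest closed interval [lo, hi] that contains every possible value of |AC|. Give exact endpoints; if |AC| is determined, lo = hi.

|AB| ∈ {45}
|BC| ∈ {32}
|AC| ∈ [13, 77]

|AC| ∈ [13, 77]  (≈ [13.0000, 77.0000])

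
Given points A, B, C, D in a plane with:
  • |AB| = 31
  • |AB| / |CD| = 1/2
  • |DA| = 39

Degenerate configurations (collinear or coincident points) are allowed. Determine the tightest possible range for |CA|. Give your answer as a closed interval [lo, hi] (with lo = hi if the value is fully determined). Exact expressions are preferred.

|CA| ∈ [23, 101]  (≈ [23.0000, 101.0000])

|AB| ∈ {31}
|AD| ∈ {39}
|CD| ∈ {62}
|BD| ∈ [8, 70]
|AC| ∈ [23, 101]
|BC| ∈ [0, 132]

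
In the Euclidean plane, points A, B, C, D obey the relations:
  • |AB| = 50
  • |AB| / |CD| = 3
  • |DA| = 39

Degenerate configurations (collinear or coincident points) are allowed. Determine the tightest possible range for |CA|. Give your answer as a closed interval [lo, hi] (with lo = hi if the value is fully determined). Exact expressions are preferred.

|AB| ∈ {50}
|AD| ∈ {39}
|CD| ∈ {50/3}
|BD| ∈ [11, 89]
|AC| ∈ [67/3, 167/3]
|BC| ∈ [0, 317/3]

|CA| ∈ [67/3, 167/3]  (≈ [22.3333, 55.6667])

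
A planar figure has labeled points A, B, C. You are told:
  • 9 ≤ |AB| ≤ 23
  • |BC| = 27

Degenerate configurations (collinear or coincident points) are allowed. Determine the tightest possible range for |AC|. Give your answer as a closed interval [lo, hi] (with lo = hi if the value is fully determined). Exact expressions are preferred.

|AB| ∈ [9, 23]
|BC| ∈ {27}
|AC| ∈ [4, 50]

|AC| ∈ [4, 50]  (≈ [4.0000, 50.0000])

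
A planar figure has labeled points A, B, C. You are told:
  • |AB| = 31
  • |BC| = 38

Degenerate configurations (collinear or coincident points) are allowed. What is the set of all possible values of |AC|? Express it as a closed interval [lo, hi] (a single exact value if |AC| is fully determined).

|AC| ∈ [7, 69]  (≈ [7.0000, 69.0000])

|AB| ∈ {31}
|BC| ∈ {38}
|AC| ∈ [7, 69]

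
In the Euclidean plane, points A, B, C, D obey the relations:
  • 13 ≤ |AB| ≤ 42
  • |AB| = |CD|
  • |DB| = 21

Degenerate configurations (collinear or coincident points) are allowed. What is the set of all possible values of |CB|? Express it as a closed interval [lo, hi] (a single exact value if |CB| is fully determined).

|AB| ∈ [13, 42]
|BD| ∈ {21}
|CD| ∈ [13, 42]
|AD| ∈ [0, 63]
|BC| ∈ [0, 63]
|AC| ∈ [0, 105]

|CB| ∈ [0, 63]  (≈ [0.0000, 63.0000])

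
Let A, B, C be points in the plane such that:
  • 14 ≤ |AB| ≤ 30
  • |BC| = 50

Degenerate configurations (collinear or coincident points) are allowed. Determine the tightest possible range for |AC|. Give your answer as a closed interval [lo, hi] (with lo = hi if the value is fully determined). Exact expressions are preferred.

|AB| ∈ [14, 30]
|BC| ∈ {50}
|AC| ∈ [20, 80]

|AC| ∈ [20, 80]  (≈ [20.0000, 80.0000])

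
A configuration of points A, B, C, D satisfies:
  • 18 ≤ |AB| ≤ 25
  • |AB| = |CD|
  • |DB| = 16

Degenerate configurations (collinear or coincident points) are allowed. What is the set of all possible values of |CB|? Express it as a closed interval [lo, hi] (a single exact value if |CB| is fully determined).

|AB| ∈ [18, 25]
|BD| ∈ {16}
|CD| ∈ [18, 25]
|AD| ∈ [2, 41]
|BC| ∈ [2, 41]
|AC| ∈ [0, 66]

|CB| ∈ [2, 41]  (≈ [2.0000, 41.0000])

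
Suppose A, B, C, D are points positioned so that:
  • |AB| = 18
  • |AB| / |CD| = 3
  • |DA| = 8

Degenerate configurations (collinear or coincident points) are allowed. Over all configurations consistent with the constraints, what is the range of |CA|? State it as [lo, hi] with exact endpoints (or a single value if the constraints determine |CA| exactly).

|AB| ∈ {18}
|AD| ∈ {8}
|CD| ∈ {6}
|BD| ∈ [10, 26]
|AC| ∈ [2, 14]
|BC| ∈ [4, 32]

|CA| ∈ [2, 14]  (≈ [2.0000, 14.0000])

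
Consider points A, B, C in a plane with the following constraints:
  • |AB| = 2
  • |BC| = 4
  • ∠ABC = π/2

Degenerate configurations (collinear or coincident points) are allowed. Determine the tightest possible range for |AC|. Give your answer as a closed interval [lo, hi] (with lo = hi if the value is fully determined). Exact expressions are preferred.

|AC| = 2·√(5)  (≈ 4.4721)

|AB| ∈ {2}
|BC| ∈ {4}
|AC| ∈ {2·√(5)}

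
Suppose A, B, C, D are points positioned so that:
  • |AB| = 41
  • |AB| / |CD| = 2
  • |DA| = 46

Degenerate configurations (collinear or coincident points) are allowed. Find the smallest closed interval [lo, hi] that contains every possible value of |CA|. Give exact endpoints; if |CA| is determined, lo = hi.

|AB| ∈ {41}
|AD| ∈ {46}
|CD| ∈ {41/2}
|BD| ∈ [5, 87]
|AC| ∈ [51/2, 133/2]
|BC| ∈ [0, 215/2]

|CA| ∈ [51/2, 133/2]  (≈ [25.5000, 66.5000])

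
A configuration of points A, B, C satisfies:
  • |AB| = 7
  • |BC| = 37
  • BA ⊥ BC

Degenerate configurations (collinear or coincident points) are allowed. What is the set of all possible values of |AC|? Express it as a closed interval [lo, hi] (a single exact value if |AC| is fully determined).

|AC| = √(1418)  (≈ 37.6563)

|AB| ∈ {7}
|BC| ∈ {37}
|AC| ∈ {√(1418)}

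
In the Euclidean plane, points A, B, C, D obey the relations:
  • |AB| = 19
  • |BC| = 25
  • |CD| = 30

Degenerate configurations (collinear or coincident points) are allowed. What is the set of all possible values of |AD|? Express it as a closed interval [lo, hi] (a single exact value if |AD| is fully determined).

|AD| ∈ [0, 74]  (≈ [0.0000, 74.0000])

|AB| ∈ {19}
|BC| ∈ {25}
|CD| ∈ {30}
|AC| ∈ [6, 44]
|BD| ∈ [5, 55]
|AD| ∈ [0, 74]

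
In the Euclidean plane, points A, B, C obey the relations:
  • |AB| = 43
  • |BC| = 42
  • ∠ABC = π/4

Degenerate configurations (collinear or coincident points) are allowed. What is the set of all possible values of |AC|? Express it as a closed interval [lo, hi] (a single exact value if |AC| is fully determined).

|AC| = √(3613 - 1806·√(2))  (≈ 32.5412)

|AB| ∈ {43}
|BC| ∈ {42}
|AC| ∈ {√(3613 - 1806·√(2))}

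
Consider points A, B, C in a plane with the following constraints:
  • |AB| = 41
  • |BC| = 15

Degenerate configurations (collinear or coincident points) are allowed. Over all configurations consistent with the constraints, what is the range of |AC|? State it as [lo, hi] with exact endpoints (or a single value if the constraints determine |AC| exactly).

|AB| ∈ {41}
|BC| ∈ {15}
|AC| ∈ [26, 56]

|AC| ∈ [26, 56]  (≈ [26.0000, 56.0000])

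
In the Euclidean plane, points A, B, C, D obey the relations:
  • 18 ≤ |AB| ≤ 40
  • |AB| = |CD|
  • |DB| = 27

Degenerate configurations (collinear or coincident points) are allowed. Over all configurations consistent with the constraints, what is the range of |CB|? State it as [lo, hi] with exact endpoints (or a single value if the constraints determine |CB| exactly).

|CB| ∈ [0, 67]  (≈ [0.0000, 67.0000])

|AB| ∈ [18, 40]
|BD| ∈ {27}
|CD| ∈ [18, 40]
|AD| ∈ [0, 67]
|BC| ∈ [0, 67]
|AC| ∈ [0, 107]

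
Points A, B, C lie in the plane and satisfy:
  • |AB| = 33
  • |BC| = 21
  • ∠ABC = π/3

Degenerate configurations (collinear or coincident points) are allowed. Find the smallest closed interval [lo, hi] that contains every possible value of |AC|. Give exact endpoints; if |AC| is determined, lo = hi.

|AC| = 3·√(93)  (≈ 28.9310)

|AB| ∈ {33}
|BC| ∈ {21}
|AC| ∈ {3·√(93)}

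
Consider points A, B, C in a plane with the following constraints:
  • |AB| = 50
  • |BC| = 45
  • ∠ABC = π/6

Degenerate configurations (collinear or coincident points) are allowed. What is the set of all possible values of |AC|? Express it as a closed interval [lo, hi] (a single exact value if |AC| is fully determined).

|AC| = 5·√(181 - 90·√(3))  (≈ 25.0576)

|AB| ∈ {50}
|BC| ∈ {45}
|AC| ∈ {5·√(181 - 90·√(3))}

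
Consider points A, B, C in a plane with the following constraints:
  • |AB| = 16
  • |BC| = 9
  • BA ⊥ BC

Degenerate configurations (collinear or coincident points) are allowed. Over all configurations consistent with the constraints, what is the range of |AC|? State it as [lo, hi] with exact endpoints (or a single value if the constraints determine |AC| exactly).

|AB| ∈ {16}
|BC| ∈ {9}
|AC| ∈ {√(337)}

|AC| = √(337)  (≈ 18.3576)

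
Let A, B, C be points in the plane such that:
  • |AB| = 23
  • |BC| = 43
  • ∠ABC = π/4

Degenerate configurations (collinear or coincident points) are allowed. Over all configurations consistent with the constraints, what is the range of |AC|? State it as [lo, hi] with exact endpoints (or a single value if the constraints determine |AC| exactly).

|AC| = √(2378 - 989·√(2))  (≈ 31.2945)

|AB| ∈ {23}
|BC| ∈ {43}
|AC| ∈ {√(2378 - 989·√(2))}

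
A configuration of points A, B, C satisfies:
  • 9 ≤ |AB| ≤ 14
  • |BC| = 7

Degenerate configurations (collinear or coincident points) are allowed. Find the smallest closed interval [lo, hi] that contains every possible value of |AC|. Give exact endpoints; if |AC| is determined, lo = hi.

|AC| ∈ [2, 21]  (≈ [2.0000, 21.0000])

|AB| ∈ [9, 14]
|BC| ∈ {7}
|AC| ∈ [2, 21]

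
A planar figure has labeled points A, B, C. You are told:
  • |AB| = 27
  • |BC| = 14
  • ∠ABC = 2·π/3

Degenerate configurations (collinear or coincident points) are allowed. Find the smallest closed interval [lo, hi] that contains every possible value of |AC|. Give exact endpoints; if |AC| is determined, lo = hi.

|AC| = √(1303)  (≈ 36.0971)

|AB| ∈ {27}
|BC| ∈ {14}
|AC| ∈ {√(1303)}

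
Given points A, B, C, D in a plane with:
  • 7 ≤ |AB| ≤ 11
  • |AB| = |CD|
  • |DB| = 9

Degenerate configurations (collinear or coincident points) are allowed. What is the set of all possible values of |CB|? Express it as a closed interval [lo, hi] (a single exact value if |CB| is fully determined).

|AB| ∈ [7, 11]
|BD| ∈ {9}
|CD| ∈ [7, 11]
|AD| ∈ [0, 20]
|BC| ∈ [0, 20]
|AC| ∈ [0, 31]

|CB| ∈ [0, 20]  (≈ [0.0000, 20.0000])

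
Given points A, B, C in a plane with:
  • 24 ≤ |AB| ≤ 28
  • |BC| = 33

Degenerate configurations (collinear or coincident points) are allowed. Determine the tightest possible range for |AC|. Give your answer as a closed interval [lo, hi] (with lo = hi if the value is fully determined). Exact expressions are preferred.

|AB| ∈ [24, 28]
|BC| ∈ {33}
|AC| ∈ [5, 61]

|AC| ∈ [5, 61]  (≈ [5.0000, 61.0000])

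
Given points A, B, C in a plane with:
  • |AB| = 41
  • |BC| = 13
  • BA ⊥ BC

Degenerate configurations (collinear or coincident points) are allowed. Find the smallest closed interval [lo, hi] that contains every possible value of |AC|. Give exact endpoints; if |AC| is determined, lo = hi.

|AC| = 5·√(74)  (≈ 43.0116)

|AB| ∈ {41}
|BC| ∈ {13}
|AC| ∈ {5·√(74)}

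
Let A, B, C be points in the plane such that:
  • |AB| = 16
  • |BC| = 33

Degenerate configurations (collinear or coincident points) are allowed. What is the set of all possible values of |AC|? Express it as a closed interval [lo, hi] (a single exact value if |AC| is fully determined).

|AB| ∈ {16}
|BC| ∈ {33}
|AC| ∈ [17, 49]

|AC| ∈ [17, 49]  (≈ [17.0000, 49.0000])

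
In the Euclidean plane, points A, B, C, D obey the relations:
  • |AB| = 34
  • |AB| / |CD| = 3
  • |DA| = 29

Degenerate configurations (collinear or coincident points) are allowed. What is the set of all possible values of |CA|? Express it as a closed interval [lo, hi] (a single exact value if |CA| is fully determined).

|AB| ∈ {34}
|AD| ∈ {29}
|CD| ∈ {34/3}
|BD| ∈ [5, 63]
|AC| ∈ [53/3, 121/3]
|BC| ∈ [0, 223/3]

|CA| ∈ [53/3, 121/3]  (≈ [17.6667, 40.3333])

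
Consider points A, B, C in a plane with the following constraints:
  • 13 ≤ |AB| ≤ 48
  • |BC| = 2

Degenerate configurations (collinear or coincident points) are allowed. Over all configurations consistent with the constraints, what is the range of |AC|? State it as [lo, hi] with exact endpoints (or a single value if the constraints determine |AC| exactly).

|AB| ∈ [13, 48]
|BC| ∈ {2}
|AC| ∈ [11, 50]

|AC| ∈ [11, 50]  (≈ [11.0000, 50.0000])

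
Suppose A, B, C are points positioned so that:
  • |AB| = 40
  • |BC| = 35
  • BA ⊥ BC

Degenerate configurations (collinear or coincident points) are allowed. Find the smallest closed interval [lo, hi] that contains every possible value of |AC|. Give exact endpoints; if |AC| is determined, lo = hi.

|AB| ∈ {40}
|BC| ∈ {35}
|AC| ∈ {5·√(113)}

|AC| = 5·√(113)  (≈ 53.1507)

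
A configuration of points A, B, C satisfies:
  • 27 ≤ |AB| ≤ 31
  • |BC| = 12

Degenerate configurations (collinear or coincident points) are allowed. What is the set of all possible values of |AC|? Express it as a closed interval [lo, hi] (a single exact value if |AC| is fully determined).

|AB| ∈ [27, 31]
|BC| ∈ {12}
|AC| ∈ [15, 43]

|AC| ∈ [15, 43]  (≈ [15.0000, 43.0000])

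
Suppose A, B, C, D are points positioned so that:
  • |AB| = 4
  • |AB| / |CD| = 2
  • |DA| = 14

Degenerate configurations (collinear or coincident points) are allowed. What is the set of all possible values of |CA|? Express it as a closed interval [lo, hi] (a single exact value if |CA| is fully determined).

|CA| ∈ [12, 16]  (≈ [12.0000, 16.0000])

|AB| ∈ {4}
|AD| ∈ {14}
|CD| ∈ {2}
|BD| ∈ [10, 18]
|AC| ∈ [12, 16]
|BC| ∈ [8, 20]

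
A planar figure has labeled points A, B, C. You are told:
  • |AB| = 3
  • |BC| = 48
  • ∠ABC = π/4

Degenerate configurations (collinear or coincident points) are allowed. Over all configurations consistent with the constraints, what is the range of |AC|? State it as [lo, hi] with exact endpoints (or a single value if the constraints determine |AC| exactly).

|AC| = 3·√(257 - 16·√(2))  (≈ 45.9277)

|AB| ∈ {3}
|BC| ∈ {48}
|AC| ∈ {3·√(257 - 16·√(2))}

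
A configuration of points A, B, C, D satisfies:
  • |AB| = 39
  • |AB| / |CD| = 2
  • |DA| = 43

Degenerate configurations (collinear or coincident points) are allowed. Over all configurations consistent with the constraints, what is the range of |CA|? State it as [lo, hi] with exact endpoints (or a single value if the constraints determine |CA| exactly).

|CA| ∈ [47/2, 125/2]  (≈ [23.5000, 62.5000])

|AB| ∈ {39}
|AD| ∈ {43}
|CD| ∈ {39/2}
|BD| ∈ [4, 82]
|AC| ∈ [47/2, 125/2]
|BC| ∈ [0, 203/2]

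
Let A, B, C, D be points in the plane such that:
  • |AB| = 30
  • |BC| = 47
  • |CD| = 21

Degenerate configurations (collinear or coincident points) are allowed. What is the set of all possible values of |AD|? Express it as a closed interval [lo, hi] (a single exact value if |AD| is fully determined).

|AB| ∈ {30}
|BC| ∈ {47}
|CD| ∈ {21}
|AC| ∈ [17, 77]
|BD| ∈ [26, 68]
|AD| ∈ [0, 98]

|AD| ∈ [0, 98]  (≈ [0.0000, 98.0000])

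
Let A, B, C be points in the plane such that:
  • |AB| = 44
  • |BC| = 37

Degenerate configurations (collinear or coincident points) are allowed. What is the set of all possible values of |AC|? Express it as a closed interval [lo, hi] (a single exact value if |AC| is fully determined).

|AB| ∈ {44}
|BC| ∈ {37}
|AC| ∈ [7, 81]

|AC| ∈ [7, 81]  (≈ [7.0000, 81.0000])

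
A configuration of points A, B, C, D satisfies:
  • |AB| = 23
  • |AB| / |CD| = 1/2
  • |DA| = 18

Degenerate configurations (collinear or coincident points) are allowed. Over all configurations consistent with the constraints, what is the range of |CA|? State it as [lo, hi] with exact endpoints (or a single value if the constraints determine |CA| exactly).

|AB| ∈ {23}
|AD| ∈ {18}
|CD| ∈ {46}
|BD| ∈ [5, 41]
|AC| ∈ [28, 64]
|BC| ∈ [5, 87]

|CA| ∈ [28, 64]  (≈ [28.0000, 64.0000])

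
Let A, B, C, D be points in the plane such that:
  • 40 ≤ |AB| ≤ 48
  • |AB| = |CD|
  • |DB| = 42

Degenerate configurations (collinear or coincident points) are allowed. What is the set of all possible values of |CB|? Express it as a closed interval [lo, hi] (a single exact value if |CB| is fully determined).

|CB| ∈ [0, 90]  (≈ [0.0000, 90.0000])

|AB| ∈ [40, 48]
|BD| ∈ {42}
|CD| ∈ [40, 48]
|AD| ∈ [0, 90]
|BC| ∈ [0, 90]
|AC| ∈ [0, 138]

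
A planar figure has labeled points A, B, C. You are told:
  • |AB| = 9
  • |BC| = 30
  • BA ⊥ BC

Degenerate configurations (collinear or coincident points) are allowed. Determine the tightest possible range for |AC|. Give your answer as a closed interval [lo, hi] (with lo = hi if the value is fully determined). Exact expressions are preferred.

|AC| = 3·√(109)  (≈ 31.3209)

|AB| ∈ {9}
|BC| ∈ {30}
|AC| ∈ {3·√(109)}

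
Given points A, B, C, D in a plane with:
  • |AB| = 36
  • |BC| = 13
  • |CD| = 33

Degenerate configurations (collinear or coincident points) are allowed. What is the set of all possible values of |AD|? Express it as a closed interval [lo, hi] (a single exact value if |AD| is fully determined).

|AB| ∈ {36}
|BC| ∈ {13}
|CD| ∈ {33}
|AC| ∈ [23, 49]
|BD| ∈ [20, 46]
|AD| ∈ [0, 82]

|AD| ∈ [0, 82]  (≈ [0.0000, 82.0000])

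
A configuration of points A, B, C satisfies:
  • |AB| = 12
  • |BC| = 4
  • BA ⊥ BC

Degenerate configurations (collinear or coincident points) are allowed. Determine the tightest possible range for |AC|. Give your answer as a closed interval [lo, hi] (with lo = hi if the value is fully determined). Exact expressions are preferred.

|AC| = 4·√(10)  (≈ 12.6491)

|AB| ∈ {12}
|BC| ∈ {4}
|AC| ∈ {4·√(10)}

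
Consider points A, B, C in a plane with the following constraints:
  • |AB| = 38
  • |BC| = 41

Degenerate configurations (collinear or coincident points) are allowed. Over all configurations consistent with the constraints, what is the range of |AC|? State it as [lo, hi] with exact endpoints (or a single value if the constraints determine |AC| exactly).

|AC| ∈ [3, 79]  (≈ [3.0000, 79.0000])

|AB| ∈ {38}
|BC| ∈ {41}
|AC| ∈ [3, 79]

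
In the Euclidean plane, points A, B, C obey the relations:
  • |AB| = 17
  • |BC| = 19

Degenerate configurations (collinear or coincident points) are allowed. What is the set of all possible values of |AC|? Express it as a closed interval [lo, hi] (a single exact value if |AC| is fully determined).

|AB| ∈ {17}
|BC| ∈ {19}
|AC| ∈ [2, 36]

|AC| ∈ [2, 36]  (≈ [2.0000, 36.0000])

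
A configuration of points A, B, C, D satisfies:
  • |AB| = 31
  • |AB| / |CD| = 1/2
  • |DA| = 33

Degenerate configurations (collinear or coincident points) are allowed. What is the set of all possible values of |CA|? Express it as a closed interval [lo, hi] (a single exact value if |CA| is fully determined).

|AB| ∈ {31}
|AD| ∈ {33}
|CD| ∈ {62}
|BD| ∈ [2, 64]
|AC| ∈ [29, 95]
|BC| ∈ [0, 126]

|CA| ∈ [29, 95]  (≈ [29.0000, 95.0000])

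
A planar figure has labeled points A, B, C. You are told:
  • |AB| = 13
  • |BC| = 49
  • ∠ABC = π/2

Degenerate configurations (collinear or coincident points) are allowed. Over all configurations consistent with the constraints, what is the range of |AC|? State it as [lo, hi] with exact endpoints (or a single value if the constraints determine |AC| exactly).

|AB| ∈ {13}
|BC| ∈ {49}
|AC| ∈ {√(2570)}

|AC| = √(2570)  (≈ 50.6952)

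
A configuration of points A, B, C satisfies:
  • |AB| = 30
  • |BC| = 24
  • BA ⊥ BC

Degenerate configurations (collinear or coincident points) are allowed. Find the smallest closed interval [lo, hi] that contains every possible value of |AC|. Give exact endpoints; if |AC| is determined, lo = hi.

|AC| = 6·√(41)  (≈ 38.4187)

|AB| ∈ {30}
|BC| ∈ {24}
|AC| ∈ {6·√(41)}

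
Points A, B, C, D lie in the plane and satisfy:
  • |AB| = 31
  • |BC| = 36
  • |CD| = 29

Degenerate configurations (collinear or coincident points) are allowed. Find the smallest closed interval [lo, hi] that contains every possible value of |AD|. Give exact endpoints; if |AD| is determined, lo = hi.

|AD| ∈ [0, 96]  (≈ [0.0000, 96.0000])

|AB| ∈ {31}
|BC| ∈ {36}
|CD| ∈ {29}
|AC| ∈ [5, 67]
|BD| ∈ [7, 65]
|AD| ∈ [0, 96]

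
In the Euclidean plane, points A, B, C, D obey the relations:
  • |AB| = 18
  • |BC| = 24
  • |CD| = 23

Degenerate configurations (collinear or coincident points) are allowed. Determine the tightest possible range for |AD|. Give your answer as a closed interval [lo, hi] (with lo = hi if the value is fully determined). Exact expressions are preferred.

|AB| ∈ {18}
|BC| ∈ {24}
|CD| ∈ {23}
|AC| ∈ [6, 42]
|BD| ∈ [1, 47]
|AD| ∈ [0, 65]

|AD| ∈ [0, 65]  (≈ [0.0000, 65.0000])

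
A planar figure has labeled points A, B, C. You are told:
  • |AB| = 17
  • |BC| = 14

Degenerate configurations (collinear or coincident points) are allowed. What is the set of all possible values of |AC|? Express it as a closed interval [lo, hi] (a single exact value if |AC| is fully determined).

|AB| ∈ {17}
|BC| ∈ {14}
|AC| ∈ [3, 31]

|AC| ∈ [3, 31]  (≈ [3.0000, 31.0000])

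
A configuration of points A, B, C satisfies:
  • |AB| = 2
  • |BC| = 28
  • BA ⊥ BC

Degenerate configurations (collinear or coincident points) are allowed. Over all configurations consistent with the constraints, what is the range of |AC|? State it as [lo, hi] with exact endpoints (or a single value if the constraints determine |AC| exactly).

|AB| ∈ {2}
|BC| ∈ {28}
|AC| ∈ {2·√(197)}

|AC| = 2·√(197)  (≈ 28.0713)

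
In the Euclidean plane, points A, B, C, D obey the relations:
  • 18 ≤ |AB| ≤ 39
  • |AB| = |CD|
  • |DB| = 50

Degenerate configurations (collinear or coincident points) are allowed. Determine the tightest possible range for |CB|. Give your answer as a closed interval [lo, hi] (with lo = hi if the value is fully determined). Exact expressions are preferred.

|CB| ∈ [11, 89]  (≈ [11.0000, 89.0000])

|AB| ∈ [18, 39]
|BD| ∈ {50}
|CD| ∈ [18, 39]
|AD| ∈ [11, 89]
|BC| ∈ [11, 89]
|AC| ∈ [0, 128]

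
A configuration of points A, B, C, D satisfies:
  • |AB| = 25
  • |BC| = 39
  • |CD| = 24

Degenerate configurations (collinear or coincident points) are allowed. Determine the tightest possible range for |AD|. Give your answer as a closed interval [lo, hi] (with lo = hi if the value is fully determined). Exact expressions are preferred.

|AB| ∈ {25}
|BC| ∈ {39}
|CD| ∈ {24}
|AC| ∈ [14, 64]
|BD| ∈ [15, 63]
|AD| ∈ [0, 88]

|AD| ∈ [0, 88]  (≈ [0.0000, 88.0000])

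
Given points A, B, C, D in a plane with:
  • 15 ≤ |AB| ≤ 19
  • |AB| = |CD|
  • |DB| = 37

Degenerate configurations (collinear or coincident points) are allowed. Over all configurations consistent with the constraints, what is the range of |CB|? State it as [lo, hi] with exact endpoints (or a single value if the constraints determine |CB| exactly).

|AB| ∈ [15, 19]
|BD| ∈ {37}
|CD| ∈ [15, 19]
|AD| ∈ [18, 56]
|BC| ∈ [18, 56]
|AC| ∈ [0, 75]

|CB| ∈ [18, 56]  (≈ [18.0000, 56.0000])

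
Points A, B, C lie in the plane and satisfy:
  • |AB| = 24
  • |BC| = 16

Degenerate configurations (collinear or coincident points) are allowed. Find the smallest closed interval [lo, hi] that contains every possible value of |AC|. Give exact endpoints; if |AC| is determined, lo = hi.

|AC| ∈ [8, 40]  (≈ [8.0000, 40.0000])

|AB| ∈ {24}
|BC| ∈ {16}
|AC| ∈ [8, 40]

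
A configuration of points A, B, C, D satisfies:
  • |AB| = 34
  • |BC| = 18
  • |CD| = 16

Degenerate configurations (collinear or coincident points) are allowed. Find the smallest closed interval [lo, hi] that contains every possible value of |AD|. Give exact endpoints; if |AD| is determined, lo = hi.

|AB| ∈ {34}
|BC| ∈ {18}
|CD| ∈ {16}
|AC| ∈ [16, 52]
|BD| ∈ [2, 34]
|AD| ∈ [0, 68]

|AD| ∈ [0, 68]  (≈ [0.0000, 68.0000])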